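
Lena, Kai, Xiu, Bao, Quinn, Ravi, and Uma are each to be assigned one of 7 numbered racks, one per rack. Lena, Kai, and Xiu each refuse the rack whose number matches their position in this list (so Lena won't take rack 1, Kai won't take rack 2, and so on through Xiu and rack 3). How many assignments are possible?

3216

Let Aᵢ (for i ∈ {1, 2, 3}) be the placements that put person i in their forbidden rack. Any j of these fix j positions, leaving (7−j)! ways to fill the rest, and there are C(3,j) ways to pick which j.
By inclusion–exclusion, the number of valid placements is Σ_{j=0}^{3} (−1)^j C(3,j)·(7−j)!.
Computing: 5040 − 2160 + 360 − 24 = 3216.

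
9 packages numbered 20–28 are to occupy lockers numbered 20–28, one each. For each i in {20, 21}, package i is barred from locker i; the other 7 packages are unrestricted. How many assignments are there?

Let Aᵢ (for i ∈ {20, 21}) be the placements that put package i in its forbidden locker. Any j of these fix j positions, leaving (9−j)! ways to fill the rest, and there are C(2,j) ways to pick which j.
By inclusion–exclusion, the number of valid placements is Σ_{j=0}^{2} (−1)^j C(2,j)·(9−j)!.
Computing: 362880 − 80640 + 5040 = 287280.

287280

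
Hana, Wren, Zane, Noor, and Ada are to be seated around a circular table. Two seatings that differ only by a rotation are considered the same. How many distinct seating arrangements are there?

24

Around a circle, 5 distinct people have 5!/5 = (4)! = 24 rotationally distinct seatings.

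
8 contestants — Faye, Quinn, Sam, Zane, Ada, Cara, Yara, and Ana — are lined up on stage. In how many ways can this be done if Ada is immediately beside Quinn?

Treat {Ada, Quinn} as a single unit. There are 7 units to order, and the pair itself can be ordered 2 ways.
That gives 2 × 7! = 2 × 5040 = 10080.

10080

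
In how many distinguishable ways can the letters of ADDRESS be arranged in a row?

Letter multiplicities in ADDRESS: A×1, D×2, E×1, R×1, S×2.
So there are 7! / (2!·2!) = 1260 distinguishable arrangements.

1260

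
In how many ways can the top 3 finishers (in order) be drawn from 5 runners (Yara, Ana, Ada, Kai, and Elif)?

60

This is an ordered selection of 3 from 5: P(5,3).
That gives 5 × 4 × 3 = 60.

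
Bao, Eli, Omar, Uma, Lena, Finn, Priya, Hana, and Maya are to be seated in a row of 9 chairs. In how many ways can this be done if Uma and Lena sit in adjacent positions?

Place the 7 others and the Uma-Lena pair as 8 objects in a line; the pair has 2 internal arrangements.
So the count is 2·(8)! = 80640.

80640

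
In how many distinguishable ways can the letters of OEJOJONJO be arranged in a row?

Letter multiplicities in OEJOJONJO: E×1, J×3, N×1, O×4.
The number of distinct arrangements is 9!/(4!·3!) = 362880/144 = 2520.

2520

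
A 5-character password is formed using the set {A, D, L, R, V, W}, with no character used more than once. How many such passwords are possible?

720

Choose and order 5 of the 6 symbols: the first character has 6 options, the next 5, and so on down to 2.
That product is 6 × 5 × 4 × 3 × 2 = 720.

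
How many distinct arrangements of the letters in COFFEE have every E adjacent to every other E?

Treat the 2 copies of E as a single block. The multiset to arrange is then {EE, C, F, F, O}, 5 items in all.
That gives (5)!/(2!) = 60 arrangements.

60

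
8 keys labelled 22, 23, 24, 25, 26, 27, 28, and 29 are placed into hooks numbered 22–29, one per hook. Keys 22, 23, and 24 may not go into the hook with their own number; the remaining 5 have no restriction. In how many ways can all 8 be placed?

Let Aᵢ (for i ∈ {22, 23, 24}) be the placements that put key i in its forbidden hook. Any j of these fix j positions, leaving (8−j)! ways to fill the rest, and there are C(3,j) ways to pick which j.
By inclusion–exclusion, the number of valid placements is Σ_{j=0}^{3} (−1)^j C(3,j)·(8−j)!.
Computing: 40320 − 15120 + 2160 − 120 = 27240.

27240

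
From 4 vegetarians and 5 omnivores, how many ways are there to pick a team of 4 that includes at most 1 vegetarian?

45

Split by how many vegetarians are chosen (0 through 1).
Sum: C(4,0)·C(5,4) + C(4,1)·C(5,3) = 5 + 40 = 45.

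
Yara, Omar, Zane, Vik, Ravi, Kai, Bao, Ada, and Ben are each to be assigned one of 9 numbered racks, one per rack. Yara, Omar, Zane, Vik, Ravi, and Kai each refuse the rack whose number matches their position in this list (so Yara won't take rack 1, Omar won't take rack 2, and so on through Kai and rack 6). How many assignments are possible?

Let Aᵢ (for 1 ≤ i ≤ 6) be the placements that put person i in their forbidden rack. Any j of these fix j positions, leaving (9−j)! ways to fill the rest, and there are C(6,j) ways to pick which j.
By inclusion–exclusion, the number of valid placements is Σ_{j=0}^{6} (−1)^j C(6,j)·(9−j)!.
Computing: 362880 − 241920 + 75600 − 14400 + 1800 − 144 + 6 = 183822.

183822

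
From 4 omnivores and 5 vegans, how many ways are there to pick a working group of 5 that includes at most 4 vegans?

Split by how many vegans are chosen (0 through 4).
Sum: C(5,0)·C(4,5) + C(5,1)·C(4,4) + C(5,2)·C(4,3) + C(5,3)·C(4,2) + C(5,4)·C(4,1) = 0 + 5 + 40 + 60 + 20 = 125.

125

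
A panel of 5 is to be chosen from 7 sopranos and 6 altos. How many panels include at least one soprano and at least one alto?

With no constraint there are C(13,5) = 1287 possible selections.
Selections missing a whole group: no sopranos → C(6,5) = 6; no altos → C(7,5) = 21.
Both groups omitted at once is impossible, so 1287 − 27 = 1260.

1260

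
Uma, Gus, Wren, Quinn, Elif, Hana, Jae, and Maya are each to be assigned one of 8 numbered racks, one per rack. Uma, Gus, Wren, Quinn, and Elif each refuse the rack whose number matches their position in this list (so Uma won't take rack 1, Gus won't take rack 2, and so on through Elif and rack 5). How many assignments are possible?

21234

Let Aᵢ (for 1 ≤ i ≤ 5) be the placements that put person i in their forbidden rack. Any j of these fix j positions, leaving (8−j)! ways to fill the rest, and there are C(5,j) ways to pick which j.
By inclusion–exclusion, the number of valid placements is Σ_{j=0}^{5} (−1)^j C(5,j)·(8−j)!.
Computing: 40320 − 25200 + 7200 − 1200 + 120 − 6 = 21234.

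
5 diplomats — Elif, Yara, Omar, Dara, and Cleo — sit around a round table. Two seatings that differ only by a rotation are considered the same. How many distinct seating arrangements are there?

24

Seat Elif anywhere (absorbing the rotational symmetry), then permute the other 4: (4)! = 24.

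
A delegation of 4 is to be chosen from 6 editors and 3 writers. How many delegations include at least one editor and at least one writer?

Total 4-person selections from all 9: C(9,4) = 126.
Subtract selections that omit an entire group: no editors → C(3,4) = 0; no writers → C(6,4) = 15.
Both groups omitted at once is impossible, so 126 − 15 = 111.

111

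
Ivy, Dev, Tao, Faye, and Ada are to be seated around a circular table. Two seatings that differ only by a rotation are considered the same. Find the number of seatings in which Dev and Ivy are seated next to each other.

12

Treat {Dev, Ivy} as one unit (2 internal orders) and seat the resulting 4 units around the table: (3)! circular arrangements.
So 2 × (3)! = 2 × 6 = 12.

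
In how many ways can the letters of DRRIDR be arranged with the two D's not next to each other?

There are 6!/(3!·2!) = 60 arrangements of DRRIDR in total.
If the two D's are adjacent, glue them into one block, leaving 5 items to arrange: (5)!/(3!) = 20 ways.
Hence 60 − 20 = 40.

40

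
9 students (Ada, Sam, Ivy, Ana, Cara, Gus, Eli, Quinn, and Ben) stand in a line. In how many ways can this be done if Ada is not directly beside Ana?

282240

There are 9! = 362880 arrangements in all. If Ada and Ana are adjacent, merging them into one block gives 2·(8)! = 80640 arrangements.
So 362880 − 80640 = 282240 arrangements keep them apart.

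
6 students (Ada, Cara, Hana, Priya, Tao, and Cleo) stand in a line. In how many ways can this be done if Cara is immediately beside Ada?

240

Glue Cara and Ada into one block (2 internal orders), leaving 5 units to arrange in a row.
So the count is 2·(5)! = 240.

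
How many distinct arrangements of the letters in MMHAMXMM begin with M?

With the first slot taken by M, it remains to arrange the other 7 letters (MHAMXMM).
Those 7 letters have M appearing 4 times, giving (7)!/(4!) = 210.

210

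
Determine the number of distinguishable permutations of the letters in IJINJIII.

168

IJINJIII has 8 letters with I appearing 5 times and J appearing twice.
The number of distinct arrangements is 8!/(5!·2!) = 40320/240 = 168.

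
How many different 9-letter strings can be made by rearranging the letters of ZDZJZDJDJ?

ZDZJZDJDJ has 9 letters with D appearing 3 times, J appearing 3 times, and Z appearing 3 times.
Dividing 9! = 362880 by 3!·3!·3! = 216 for the repeated letters gives 1680.

1680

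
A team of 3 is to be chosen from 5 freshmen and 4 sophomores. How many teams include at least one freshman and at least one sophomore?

70

With no constraint there are C(9,3) = 84 possible selections.
Subtract selections that omit an entire group: no freshmen → C(4,3) = 4; no sophomores → C(5,3) = 10.
Both groups omitted at once is impossible, so 84 − 14 = 70.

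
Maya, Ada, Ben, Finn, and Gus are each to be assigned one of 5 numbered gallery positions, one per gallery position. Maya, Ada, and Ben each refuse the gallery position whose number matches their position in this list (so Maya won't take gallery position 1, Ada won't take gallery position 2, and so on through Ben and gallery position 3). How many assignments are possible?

64

Let Aᵢ (for i ∈ {1, 2, 3}) be the placements that put person i in their forbidden gallery position. Any j of these fix j positions, leaving (5−j)! ways to fill the rest, and there are C(3,j) ways to pick which j.
By inclusion–exclusion, the number of valid placements is Σ_{j=0}^{3} (−1)^j C(3,j)·(5−j)!.
Computing: 120 − 72 + 18 − 2 = 64.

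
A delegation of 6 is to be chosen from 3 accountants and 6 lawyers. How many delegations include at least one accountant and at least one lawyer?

83

Unrestricted: C(9,6) = 84 ways to pick any 6 of the 9.
Selections missing a whole group: no accountants → C(6,6) = 1; no lawyers → C(3,6) = 0.
Both groups omitted at once is impossible, so 84 − 1 = 83.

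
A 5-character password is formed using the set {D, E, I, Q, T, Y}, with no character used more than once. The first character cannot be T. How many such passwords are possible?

600

The first character has 6−1 = 5 choices (anything except T).
The remaining 4 characters are filled from the other 5 symbols without repetition: 5 × 4 × 3 × 2 = 120.
Total: 5 × 120 = 600.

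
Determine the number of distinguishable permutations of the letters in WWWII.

WWWII has 5 letters with I appearing twice and W appearing 3 times.
Dividing 5! = 120 by 3!·2! = 12 for the repeated letters gives 10.

10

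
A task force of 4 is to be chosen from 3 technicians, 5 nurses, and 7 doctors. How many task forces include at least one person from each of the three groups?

630

With no constraint there are C(15,4) = 1365 possible selections.
Subtract selections that omit an entire group: no technicians → C(12,4) = 495; no nurses → C(10,4) = 210; no doctors → C(8,4) = 70.
Add back selections omitting two groups (i.e. drawn from a single group): C(3,4) + C(5,4) + C(7,4) = 40.
By inclusion–exclusion: 1365 − 775 + 40 = 630.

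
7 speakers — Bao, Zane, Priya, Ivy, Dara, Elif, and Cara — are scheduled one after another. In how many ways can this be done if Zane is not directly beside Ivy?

Of the 7! = 5040 arrangements, those with Zane and Ivy adjacent number 2 × 6! = 1440 (treat the pair as a block with 2 internal orders).
Complementary counting: 5040 − 1440 = 3600.

3600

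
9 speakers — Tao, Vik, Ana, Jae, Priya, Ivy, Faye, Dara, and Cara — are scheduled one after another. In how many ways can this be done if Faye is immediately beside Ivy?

Glue Faye and Ivy into one block (2 internal orders), leaving 8 units to arrange in a row.
That gives 2 × 8! = 2 × 40320 = 80640.

80640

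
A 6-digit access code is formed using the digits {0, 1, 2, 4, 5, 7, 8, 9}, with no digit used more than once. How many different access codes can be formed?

Choose and order 6 of the 8 symbols: the first digit has 8 options, the next 7, and so on down to 3.
That product is 8 × 7 × 6 × 5 × 4 × 3 = 20160.

20160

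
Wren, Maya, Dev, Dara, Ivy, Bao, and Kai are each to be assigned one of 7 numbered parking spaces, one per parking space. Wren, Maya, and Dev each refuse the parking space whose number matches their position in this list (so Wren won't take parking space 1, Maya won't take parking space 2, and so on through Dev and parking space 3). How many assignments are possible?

3216

Let Aᵢ (for i ∈ {1, 2, 3}) be the placements that put person i in their forbidden parking space. Any j of these fix j positions, leaving (7−j)! ways to fill the rest, and there are C(3,j) ways to pick which j.
By inclusion–exclusion, the number of valid placements is Σ_{j=0}^{3} (−1)^j C(3,j)·(7−j)!.
Computing: 5040 − 2160 + 360 − 24 = 3216.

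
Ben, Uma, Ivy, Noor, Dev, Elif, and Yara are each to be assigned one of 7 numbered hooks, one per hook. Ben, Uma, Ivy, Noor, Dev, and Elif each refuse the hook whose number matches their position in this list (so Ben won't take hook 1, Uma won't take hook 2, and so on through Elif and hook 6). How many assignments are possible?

2119

Let Aᵢ (for 1 ≤ i ≤ 6) be the placements that put person i in their forbidden hook. Any j of these fix j positions, leaving (7−j)! ways to fill the rest, and there are C(6,j) ways to pick which j.
By inclusion–exclusion, the number of valid placements is Σ_{j=0}^{6} (−1)^j C(6,j)·(7−j)!.
Computing: 5040 − 4320 + 1800 − 480 + 90 − 12 + 1 = 2119.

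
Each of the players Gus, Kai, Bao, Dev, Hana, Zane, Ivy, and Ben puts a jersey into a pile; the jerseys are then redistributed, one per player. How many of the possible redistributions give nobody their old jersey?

Count assignments avoiding every fixed point. For any j of the 8 players fixed to their old jersey, the other 8−j can be arranged in (8−j)! ways.
By inclusion–exclusion this is Σ_{j=0}^{8} (−1)^j C(8,j)·(8−j)!.
Computing: 40320 − 40320 + 20160 − 6720 + 1680 − 336 + 56 − 8 + 1 = 14833.

14833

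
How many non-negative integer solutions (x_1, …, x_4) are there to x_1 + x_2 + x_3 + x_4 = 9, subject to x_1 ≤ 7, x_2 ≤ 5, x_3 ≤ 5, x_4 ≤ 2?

Ignoring the caps, the number of non-negative solutions to x_1+…+x_4 = 9 is C(12,3) = 220.
Subtract solutions that violate a single cap (substitute x_i' = x_i − (cap_i+1)): x_1 ≥ 8 gives C(4,3) = 4; x_2 ≥ 6 gives C(6,3) = 20; x_3 ≥ 6 gives C(6,3) = 20; x_4 ≥ 3 gives C(9,3) = 84. Together 128.
Add back pairs where two caps are both exceeded: 0 + 0 + 0 + 0 + 1 + 1 = 2.
By inclusion–exclusion the count is 220 − 128 + 2 = 94.

94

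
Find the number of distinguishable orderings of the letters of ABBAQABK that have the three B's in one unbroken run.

120

Treat the 3 copies of B as a single block. The multiset to arrange is then {BBB, A, A, A, K, Q}, 6 items in all.
That gives (6)!/(3!) = 120 arrangements.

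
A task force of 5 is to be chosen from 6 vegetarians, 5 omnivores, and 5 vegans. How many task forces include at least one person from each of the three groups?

With no constraint there are C(16,5) = 4368 possible selections.
Selections missing a whole group: no vegetarians → C(10,5) = 252; no omnivores → C(11,5) = 462; no vegans → C(11,5) = 462.
Add back selections omitting two groups (i.e. drawn from a single group): C(6,5) + C(5,5) + C(5,5) = 8.
By inclusion–exclusion: 4368 − 1176 + 8 = 3200.

3200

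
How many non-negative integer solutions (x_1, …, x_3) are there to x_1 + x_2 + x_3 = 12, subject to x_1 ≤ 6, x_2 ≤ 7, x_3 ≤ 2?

9

By stars and bars, unrestricted non-negative solutions to x_1+…+x_3 = 12 number C(12+2,2) = 91.
Subtract solutions that violate a single cap (substitute x_i' = x_i − (cap_i+1)): x_1 ≥ 7 gives C(7,2) = 21; x_2 ≥ 8 gives C(6,2) = 15; x_3 ≥ 3 gives C(11,2) = 55. Together 91.
Add back pairs where two caps are both exceeded: 0 + 6 + 3 = 9.
By inclusion–exclusion the count is 91 − 91 + 9 = 9.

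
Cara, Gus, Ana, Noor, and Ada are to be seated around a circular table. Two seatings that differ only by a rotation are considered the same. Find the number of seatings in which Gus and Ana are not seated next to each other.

12

Without the restriction there are (4)! = 24 seatings.
Those with Gus next to Ana: fuse the pair into one unit and seat 4 units around a circle — 2·(3)! = 12.
Subtracting, 24 − 12 = 12.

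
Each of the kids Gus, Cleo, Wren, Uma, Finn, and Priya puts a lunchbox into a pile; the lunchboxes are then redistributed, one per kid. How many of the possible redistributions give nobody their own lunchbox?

265

This is the derangement count D_6: permutations of 6 items with no fixed point.
By inclusion–exclusion this is Σ_{j=0}^{6} (−1)^j C(6,j)·(6−j)!.
Computing: 720 − 720 + 360 − 120 + 30 − 6 + 1 = 265.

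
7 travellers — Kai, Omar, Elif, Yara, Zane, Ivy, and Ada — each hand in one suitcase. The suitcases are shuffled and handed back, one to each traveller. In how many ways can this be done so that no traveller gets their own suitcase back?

1854

Let Aᵢ be the assignments in which traveller i gets their own suitcase. We want the size of the complement of A₁∪…∪A_7.
By inclusion–exclusion this is Σ_{j=0}^{7} (−1)^j C(7,j)·(7−j)!.
Computing: 5040 − 5040 + 2520 − 840 + 210 − 42 + 7 − 1 = 1854.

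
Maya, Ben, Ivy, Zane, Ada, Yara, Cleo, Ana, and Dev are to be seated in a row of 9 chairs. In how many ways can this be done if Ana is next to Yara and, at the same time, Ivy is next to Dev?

20160

Treat {Ana,Yara} as one block (2 orders) and {Ivy,Dev} as another (2 orders).
That leaves 7 units to arrange: 2 × 2 × 7! = 4 × 5040 = 20160.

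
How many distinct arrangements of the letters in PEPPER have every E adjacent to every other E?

Treat the 2 copies of E as a single block. The multiset to arrange is then {EE, P, P, P, R}, 5 items in all.
That gives (5)!/(3!) = 20 arrangements.

20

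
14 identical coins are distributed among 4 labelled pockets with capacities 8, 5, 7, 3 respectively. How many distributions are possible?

139

Ignoring the caps, the number of non-negative solutions to x_1+…+x_4 = 14 is C(17,3) = 680.
Subtract solutions that violate a single cap (substitute x_i' = x_i − (cap_i+1)): x_1 ≥ 9 gives C(8,3) = 56; x_2 ≥ 6 gives C(11,3) = 165; x_3 ≥ 8 gives C(9,3) = 84; x_4 ≥ 4 gives C(13,3) = 286. Together 591.
Add back pairs where two caps are both exceeded: 0 + 0 + 4 + 1 + 35 + 10 = 50.
By inclusion–exclusion the count is 680 − 591 + 50 = 139.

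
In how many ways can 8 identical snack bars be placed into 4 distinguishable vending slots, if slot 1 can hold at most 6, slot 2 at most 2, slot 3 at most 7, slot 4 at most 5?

By stars and bars, unrestricted non-negative solutions to x_1+…+x_4 = 8 number C(8+3,3) = 165.
Subtract solutions that violate a single cap (substitute x_i' = x_i − (cap_i+1)): x_1 ≥ 7 gives C(4,3) = 4; x_2 ≥ 3 gives C(8,3) = 56; x_3 ≥ 8 gives C(3,3) = 1; x_4 ≥ 6 gives C(5,3) = 10. Together 71.
No two caps can be exceeded simultaneously, so the pair terms are all 0.
By inclusion–exclusion the count is 165 − 71 + 0 = 94.

94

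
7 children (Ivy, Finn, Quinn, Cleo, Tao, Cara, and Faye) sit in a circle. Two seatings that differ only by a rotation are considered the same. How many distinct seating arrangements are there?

720

Around a circle, 7 distinct people have 7!/7 = (6)! = 720 rotationally distinct seatings.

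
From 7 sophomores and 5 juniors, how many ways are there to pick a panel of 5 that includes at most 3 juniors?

Split by how many juniors are chosen (0 through 3).
Sum: C(5,0)·C(7,5) + C(5,1)·C(7,4) + C(5,2)·C(7,3) + C(5,3)·C(7,2) = 21 + 175 + 350 + 210 = 756.

756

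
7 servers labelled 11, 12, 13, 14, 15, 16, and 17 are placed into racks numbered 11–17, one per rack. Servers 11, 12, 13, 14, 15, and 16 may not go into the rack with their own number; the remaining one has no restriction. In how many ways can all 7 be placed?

2119

Let Aᵢ (for 11 ≤ i ≤ 16) be the placements that put server i in its forbidden rack. Any j of these fix j positions, leaving (7−j)! ways to fill the rest, and there are C(6,j) ways to pick which j.
By inclusion–exclusion, the number of valid placements is Σ_{j=0}^{6} (−1)^j C(6,j)·(7−j)!.
Computing: 5040 − 4320 + 1800 − 480 + 90 − 12 + 1 = 2119.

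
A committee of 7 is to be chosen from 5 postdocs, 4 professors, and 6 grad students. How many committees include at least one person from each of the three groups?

5949

With no constraint there are C(15,7) = 6435 possible selections.
Subtract selections that omit an entire group: no postdocs → C(10,7) = 120; no professors → C(11,7) = 330; no grad students → C(9,7) = 36.
Add back selections omitting two groups (i.e. drawn from a single group): C(5,7) + C(4,7) + C(6,7) = 0.
By inclusion–exclusion: 6435 − 486 + 0 = 5949.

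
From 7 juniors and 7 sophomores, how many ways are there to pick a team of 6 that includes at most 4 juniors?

2849

Split by how many juniors are chosen (0 through 4).
Sum: C(7,0)·C(7,6) + C(7,1)·C(7,5) + C(7,2)·C(7,4) + C(7,3)·C(7,3) + C(7,4)·C(7,2) = 7 + 147 + 735 + 1225 + 735 = 2849.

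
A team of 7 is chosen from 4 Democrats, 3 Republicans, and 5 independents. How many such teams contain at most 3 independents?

596

Split by how many independents are chosen (0 through 3).
Sum: C(5,0)·C(7,7) + C(5,1)·C(7,6) + C(5,2)·C(7,5) + C(5,3)·C(7,4) = 1 + 35 + 210 + 350 = 596.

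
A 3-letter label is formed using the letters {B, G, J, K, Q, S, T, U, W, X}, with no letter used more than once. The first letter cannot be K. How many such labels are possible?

648

The first letter has 10−1 = 9 choices (anything except K).
The remaining 2 letters are filled from the other 9 symbols without repetition: 9 × 8 = 72.
Total: 9 × 72 = 648.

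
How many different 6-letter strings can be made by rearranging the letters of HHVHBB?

60

HHVHBB has 6 letters with B appearing twice and H appearing 3 times.
Dividing 6! = 720 by 3!·2! = 12 for the repeated letters gives 60.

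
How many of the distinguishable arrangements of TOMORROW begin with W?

420

Fix W in the first position and arrange the remaining 7 letters.
Those 7 letters have O appearing 3 times and R appearing twice, giving (7)!/(3!·2!) = 420.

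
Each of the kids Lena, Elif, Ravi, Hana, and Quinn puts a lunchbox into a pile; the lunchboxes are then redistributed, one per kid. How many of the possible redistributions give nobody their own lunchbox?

44

This is the derangement count D_5: permutations of 5 items with no fixed point.
By inclusion–exclusion this is Σ_{j=0}^{5} (−1)^j C(5,j)·(5−j)!.
Computing: 120 − 120 + 60 − 20 + 5 − 1 = 44.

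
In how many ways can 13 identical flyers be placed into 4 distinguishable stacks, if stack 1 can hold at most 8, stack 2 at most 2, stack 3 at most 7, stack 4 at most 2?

45

By stars and bars, unrestricted non-negative solutions to x_1+…+x_4 = 13 number C(13+3,3) = 560.
Subtract solutions that violate a single cap (substitute x_i' = x_i − (cap_i+1)): x_1 ≥ 9 gives C(7,3) = 35; x_2 ≥ 3 gives C(13,3) = 286; x_3 ≥ 8 gives C(8,3) = 56; x_4 ≥ 3 gives C(13,3) = 286. Together 663.
Add back pairs where two caps are both exceeded: 4 + 0 + 4 + 10 + 120 + 10 = 148.
By inclusion–exclusion the count is 560 − 663 + 148 = 45.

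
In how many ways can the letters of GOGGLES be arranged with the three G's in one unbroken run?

120

Treat the 3 copies of G as a single block. The multiset to arrange is then {GGG, E, L, O, S}, 5 items in all.
All 5 items are distinct, so there are (5)! = 120 arrangements.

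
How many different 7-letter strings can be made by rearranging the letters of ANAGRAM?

840

Letter multiplicities in ANAGRAM: A×3, G×1, M×1, N×1, R×1.
So there are 7! / (3!) = 840 distinguishable arrangements.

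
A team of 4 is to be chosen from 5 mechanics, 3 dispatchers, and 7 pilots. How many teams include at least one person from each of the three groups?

Unrestricted: C(15,4) = 1365 ways to pick any 4 of the 15.
Selections missing a whole group: no mechanics → C(10,4) = 210; no dispatchers → C(12,4) = 495; no pilots → C(8,4) = 70.
Add back selections omitting two groups (i.e. drawn from a single group): C(5,4) + C(3,4) + C(7,4) = 40.
By inclusion–exclusion: 1365 − 775 + 40 = 630.

630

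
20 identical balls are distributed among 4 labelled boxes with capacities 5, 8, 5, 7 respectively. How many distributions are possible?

By stars and bars, unrestricted non-negative solutions to x_1+…+x_4 = 20 number C(20+3,3) = 1771.
Subtract solutions that violate a single cap (substitute x_i' = x_i − (cap_i+1)): x_1 ≥ 6 gives C(17,3) = 680; x_2 ≥ 9 gives C(14,3) = 364; x_3 ≥ 6 gives C(17,3) = 680; x_4 ≥ 8 gives C(15,3) = 455. Together 2179.
Add back pairs where two caps are both exceeded: 56 + 165 + 84 + 56 + 20 + 84 = 465.
Subtract triples: 0 + 0 + 1 + 0 = 1.
By inclusion–exclusion the count is 1771 − 2179 + 465 − 1 = 56.

56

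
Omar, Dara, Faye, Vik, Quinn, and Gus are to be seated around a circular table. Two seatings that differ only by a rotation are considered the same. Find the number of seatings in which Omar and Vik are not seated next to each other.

All circular seatings of 6 people number (5)! = 120.
Those with Omar next to Vik: fuse the pair into one unit and seat 5 units around a circle — 2·(4)! = 48.
Subtracting, 120 − 48 = 72.

72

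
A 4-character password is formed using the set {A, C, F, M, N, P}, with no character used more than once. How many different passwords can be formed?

360

Choose and order 4 of the 6 symbols: the first character has 6 options, the next 5, then 4, 3.
6 × 5 × 4 × 3 = 360.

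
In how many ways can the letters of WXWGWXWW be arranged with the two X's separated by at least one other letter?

126

There are 8!/(5!·2!) = 168 arrangements of WXWGWXWW in total.
If the two X's are adjacent, glue them into one block, leaving 7 items to arrange: (7)!/(5!) = 42 ways.
Hence 168 − 42 = 126.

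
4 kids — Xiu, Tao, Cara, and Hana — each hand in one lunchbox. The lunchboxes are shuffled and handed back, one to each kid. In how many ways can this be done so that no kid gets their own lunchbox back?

9

This is the derangement count D_4: permutations of 4 items with no fixed point.
By inclusion–exclusion this is Σ_{j=0}^{4} (−1)^j C(4,j)·(4−j)!.
Computing: 24 − 24 + 12 − 4 + 1 = 9.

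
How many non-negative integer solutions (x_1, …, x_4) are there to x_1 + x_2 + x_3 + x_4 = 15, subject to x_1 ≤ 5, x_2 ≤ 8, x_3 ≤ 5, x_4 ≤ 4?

102

By stars and bars, unrestricted non-negative solutions to x_1+…+x_4 = 15 number C(15+3,3) = 816.
Subtract solutions that violate a single cap (substitute x_i' = x_i − (cap_i+1)): x_1 ≥ 6 gives C(12,3) = 220; x_2 ≥ 9 gives C(9,3) = 84; x_3 ≥ 6 gives C(12,3) = 220; x_4 ≥ 5 gives C(13,3) = 286. Together 810.
Add back pairs where two caps are both exceeded: 1 + 20 + 35 + 1 + 4 + 35 = 96.
By inclusion–exclusion the count is 816 − 810 + 96 = 102.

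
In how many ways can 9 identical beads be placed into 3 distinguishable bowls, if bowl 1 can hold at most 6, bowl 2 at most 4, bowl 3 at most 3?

Ignoring the caps, the number of non-negative solutions to x_1+…+x_3 = 9 is C(11,2) = 55.
Subtract solutions that violate a single cap (substitute x_i' = x_i − (cap_i+1)): x_1 ≥ 7 gives C(4,2) = 6; x_2 ≥ 5 gives C(6,2) = 15; x_3 ≥ 4 gives C(7,2) = 21. Together 42.
Add back pairs where two caps are both exceeded: 0 + 0 + 1 = 1.
By inclusion–exclusion the count is 55 − 42 + 1 = 14.

14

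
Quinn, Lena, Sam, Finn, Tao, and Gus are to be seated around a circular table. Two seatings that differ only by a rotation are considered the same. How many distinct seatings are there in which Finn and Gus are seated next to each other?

Treat {Finn, Gus} as one unit (2 internal orders) and seat the resulting 5 units around the table: (4)! circular arrangements.
So 2 × (4)! = 2 × 24 = 48.

48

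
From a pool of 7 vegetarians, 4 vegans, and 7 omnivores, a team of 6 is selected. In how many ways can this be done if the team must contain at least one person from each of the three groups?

14651

Total 6-person selections from all 18: C(18,6) = 18564.
Subtract selections that omit an entire group: no vegetarians → C(11,6) = 462; no vegans → C(14,6) = 3003; no omnivores → C(11,6) = 462.
Add back selections omitting two groups (i.e. drawn from a single group): C(7,6) + C(4,6) + C(7,6) = 14.
By inclusion–exclusion: 18564 − 3927 + 14 = 14651.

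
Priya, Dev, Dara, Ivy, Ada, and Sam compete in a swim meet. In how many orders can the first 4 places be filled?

360

There are 6 choices for 1st place, 5 for 2nd, and so on down to 3 for position 4.
That gives 6 × 5 × 4 × 3 = 360.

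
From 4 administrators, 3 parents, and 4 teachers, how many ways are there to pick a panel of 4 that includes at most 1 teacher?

175

Split by how many teachers are chosen (0 through 1).
Sum: C(4,0)·C(7,4) + C(4,1)·C(7,3) = 35 + 140 = 175.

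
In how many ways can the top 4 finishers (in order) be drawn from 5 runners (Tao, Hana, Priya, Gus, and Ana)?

120

There are 5 choices for 1st place, 4 for 2nd, and so on down to 2 for position 4.
That gives 5 × 4 × 3 × 2 = 120.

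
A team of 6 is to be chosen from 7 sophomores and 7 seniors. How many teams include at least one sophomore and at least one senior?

With no constraint there are C(14,6) = 3003 possible selections.
Selections missing a whole group: no sophomores → C(7,6) = 7; no seniors → C(7,6) = 7.
Both groups omitted at once is impossible, so 3003 − 14 = 2989.

2989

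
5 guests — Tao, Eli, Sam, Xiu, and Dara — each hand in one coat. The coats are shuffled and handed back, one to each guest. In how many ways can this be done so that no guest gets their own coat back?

44

This is the derangement count D_5: permutations of 5 items with no fixed point.
By inclusion–exclusion this is Σ_{j=0}^{5} (−1)^j C(5,j)·(5−j)!.
Computing: 120 − 120 + 60 − 20 + 5 − 1 = 44.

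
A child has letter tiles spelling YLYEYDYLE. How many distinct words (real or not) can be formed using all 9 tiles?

3780

YLYEYDYLE has 9 letters with E appearing twice, L appearing twice, and Y appearing 4 times.
The number of distinct arrangements is 9!/(4!·2!·2!) = 362880/96 = 3780.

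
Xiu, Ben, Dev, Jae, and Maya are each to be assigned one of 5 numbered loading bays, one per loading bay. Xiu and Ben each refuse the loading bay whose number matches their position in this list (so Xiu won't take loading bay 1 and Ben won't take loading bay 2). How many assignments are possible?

78

Let Aᵢ (for i ∈ {1, 2}) be the placements that put person i in their forbidden loading bay. Any j of these fix j positions, leaving (5−j)! ways to fill the rest, and there are C(2,j) ways to pick which j.
By inclusion–exclusion, the number of valid placements is Σ_{j=0}^{2} (−1)^j C(2,j)·(5−j)!.
Computing: 120 − 48 + 6 = 78.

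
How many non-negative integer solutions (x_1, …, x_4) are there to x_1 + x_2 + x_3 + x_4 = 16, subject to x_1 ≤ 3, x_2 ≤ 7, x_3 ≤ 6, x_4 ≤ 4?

34

By stars and bars, unrestricted non-negative solutions to x_1+…+x_4 = 16 number C(16+3,3) = 969.
Subtract solutions that violate a single cap (substitute x_i' = x_i − (cap_i+1)): x_1 ≥ 4 gives C(15,3) = 455; x_2 ≥ 8 gives C(11,3) = 165; x_3 ≥ 7 gives C(12,3) = 220; x_4 ≥ 5 gives C(14,3) = 364. Together 1204.
Add back pairs where two caps are both exceeded: 35 + 56 + 120 + 4 + 20 + 35 = 270.
Subtract triples: 0 + 0 + 1 + 0 = 1.
By inclusion–exclusion the count is 969 − 1204 + 270 − 1 = 34.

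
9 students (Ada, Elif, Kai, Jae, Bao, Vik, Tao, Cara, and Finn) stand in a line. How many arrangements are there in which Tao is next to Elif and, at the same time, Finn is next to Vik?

Treat {Tao,Elif} as one block (2 orders) and {Finn,Vik} as another (2 orders).
That leaves 7 units to arrange: 2 × 2 × 7! = 4 × 5040 = 20160.

20160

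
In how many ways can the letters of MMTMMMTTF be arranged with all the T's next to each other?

42

Treat the 3 copies of T as a single block. The multiset to arrange is then {TTT, F, M, M, M, M, M}, 7 items in all.
That gives (7)!/(5!) = 42 arrangements.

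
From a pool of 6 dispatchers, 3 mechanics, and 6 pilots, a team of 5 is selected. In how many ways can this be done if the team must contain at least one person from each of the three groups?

1971

Unrestricted: C(15,5) = 3003 ways to pick any 5 of the 15.
Subtract selections that omit an entire group: no dispatchers → C(9,5) = 126; no mechanics → C(12,5) = 792; no pilots → C(9,5) = 126.
Add back selections omitting two groups (i.e. drawn from a single group): C(6,5) + C(3,5) + C(6,5) = 12.
By inclusion–exclusion: 3003 − 1044 + 12 = 1971.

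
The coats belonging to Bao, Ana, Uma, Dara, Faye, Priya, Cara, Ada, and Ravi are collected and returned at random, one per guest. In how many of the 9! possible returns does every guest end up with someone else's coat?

Count assignments avoiding every fixed point. For any j of the 9 guests fixed to their own coat, the other 9−j can be arranged in (9−j)! ways.
By inclusion–exclusion this is Σ_{j=0}^{9} (−1)^j C(9,j)·(9−j)!.
Computing: 362880 − 362880 + 181440 − 60480 + 15120 − 3024 + 504 − 72 + 9 − 1 = 133496.

133496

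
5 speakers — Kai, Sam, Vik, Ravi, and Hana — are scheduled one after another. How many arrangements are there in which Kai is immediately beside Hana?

48

Treat {Kai, Hana} as a single unit. There are 4 units to order, and the pair itself can be ordered 2 ways.
That gives 2 × 4! = 2 × 24 = 48.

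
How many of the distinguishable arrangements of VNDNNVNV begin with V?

With the first slot taken by V, it remains to arrange the other 7 letters (NDNNVNV).
Those 7 letters have N appearing 4 times and V appearing twice, giving (7)!/(4!·2!) = 105.

105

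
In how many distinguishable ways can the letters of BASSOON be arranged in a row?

BASSOON has 7 letters with O appearing twice and S appearing twice.
So there are 7! / (2!·2!) = 1260 distinguishable arrangements.

1260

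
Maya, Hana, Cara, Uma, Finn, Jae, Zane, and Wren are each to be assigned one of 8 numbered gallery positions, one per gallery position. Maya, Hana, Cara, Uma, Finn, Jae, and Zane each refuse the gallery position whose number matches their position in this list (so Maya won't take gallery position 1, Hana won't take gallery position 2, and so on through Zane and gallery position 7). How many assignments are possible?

16687

Let Aᵢ (for 1 ≤ i ≤ 7) be the placements that put person i in their forbidden gallery position. Any j of these fix j positions, leaving (8−j)! ways to fill the rest, and there are C(7,j) ways to pick which j.
By inclusion–exclusion, the number of valid placements is Σ_{j=0}^{7} (−1)^j C(7,j)·(8−j)!.
Computing: 40320 − 35280 + 15120 − 4200 + 840 − 126 + 14 − 1 = 16687.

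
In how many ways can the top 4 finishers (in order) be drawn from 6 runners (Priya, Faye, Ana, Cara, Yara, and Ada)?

There are 6 choices for 1st place, 5 for 2nd, and so on down to 3 for position 4.
That gives 6 × 5 × 4 × 3 = 360.

360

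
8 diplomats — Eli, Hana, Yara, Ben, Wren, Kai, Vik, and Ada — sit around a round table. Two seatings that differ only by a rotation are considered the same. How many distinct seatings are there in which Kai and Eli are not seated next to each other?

Without the restriction there are (7)! = 5040 seatings.
Seatings with Kai beside Eli: treat them as a block with 2 internal orders, giving 2 × (6)! = 1440.
Subtracting, 5040 − 1440 = 3600.

3600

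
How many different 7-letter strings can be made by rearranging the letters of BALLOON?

The 7 letters of BALLOON have repeats: L appearing twice and O appearing twice.
The number of distinct arrangements is 7!/(2!·2!) = 5040/4 = 1260.

1260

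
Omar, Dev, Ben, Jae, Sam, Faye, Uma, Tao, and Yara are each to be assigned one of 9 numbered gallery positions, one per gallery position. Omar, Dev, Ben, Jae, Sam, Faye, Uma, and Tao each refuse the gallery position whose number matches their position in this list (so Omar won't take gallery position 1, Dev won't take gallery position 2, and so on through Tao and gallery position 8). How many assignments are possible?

Let Aᵢ (for 1 ≤ i ≤ 8) be the placements that put person i in their forbidden gallery position. Any j of these fix j positions, leaving (9−j)! ways to fill the rest, and there are C(8,j) ways to pick which j.
By inclusion–exclusion, the number of valid placements is Σ_{j=0}^{8} (−1)^j C(8,j)·(9−j)!.
Computing: 362880 − 322560 + 141120 − 40320 + 8400 − 1344 + 168 − 16 + 1 = 148329.

148329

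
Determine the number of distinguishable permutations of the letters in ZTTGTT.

30

Letter multiplicities in ZTTGTT: G×1, T×4, Z×1.
Dividing 6! = 720 by 4! = 24 for the repeated letters gives 30.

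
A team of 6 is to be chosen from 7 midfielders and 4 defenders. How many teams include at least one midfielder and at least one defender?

455

With no constraint there are C(11,6) = 462 possible selections.
Subtract selections that omit an entire group: no midfielders → C(4,6) = 0; no defenders → C(7,6) = 7.
Both groups omitted at once is impossible, so 462 − 7 = 455.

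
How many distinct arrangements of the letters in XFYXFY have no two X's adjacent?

There are 6!/(2!·2!·2!) = 90 arrangements of XFYXFY in total.
If the two X's are adjacent, glue them into one block, leaving 5 items to arrange: (5)!/(2!·2!) = 30 ways.
Subtracting, 90 − 30 = 60 arrangements keep the X's apart.

60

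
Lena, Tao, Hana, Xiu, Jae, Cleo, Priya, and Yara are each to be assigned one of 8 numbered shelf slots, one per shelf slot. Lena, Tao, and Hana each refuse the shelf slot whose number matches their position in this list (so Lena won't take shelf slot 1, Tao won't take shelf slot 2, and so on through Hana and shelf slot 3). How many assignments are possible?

Let Aᵢ (for i ∈ {1, 2, 3}) be the placements that put person i in their forbidden shelf slot. Any j of these fix j positions, leaving (8−j)! ways to fill the rest, and there are C(3,j) ways to pick which j.
By inclusion–exclusion, the number of valid placements is Σ_{j=0}^{3} (−1)^j C(3,j)·(8−j)!.
Computing: 40320 − 15120 + 2160 − 120 = 27240.

27240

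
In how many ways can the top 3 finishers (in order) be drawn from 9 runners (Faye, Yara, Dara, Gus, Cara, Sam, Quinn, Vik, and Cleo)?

504

This is an ordered selection of 3 from 9: P(9,3).
That gives 9 × 8 × 7 = 504.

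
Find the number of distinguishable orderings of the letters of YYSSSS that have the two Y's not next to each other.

10

There are 6!/(4!·2!) = 15 arrangements of YYSSSS in total.
If the two Y's are adjacent, glue them into one block, leaving 5 items to arrange: (5)!/(4!) = 5 ways.
Subtracting, 15 − 5 = 10 arrangements keep the Y's apart.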